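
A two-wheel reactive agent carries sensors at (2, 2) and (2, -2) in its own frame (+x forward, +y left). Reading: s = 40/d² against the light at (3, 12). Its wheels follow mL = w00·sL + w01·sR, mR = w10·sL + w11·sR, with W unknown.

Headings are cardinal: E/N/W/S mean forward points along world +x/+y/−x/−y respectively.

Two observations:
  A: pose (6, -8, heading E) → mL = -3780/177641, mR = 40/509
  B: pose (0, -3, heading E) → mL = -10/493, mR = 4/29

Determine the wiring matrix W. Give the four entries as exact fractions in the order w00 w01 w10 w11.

obs A: pose=(6,-8,E) → sL=40/349, sR=40/509, mL=-3780/177641, mR=40/509
obs B: pose=(0,-3,E) → sL=4/17, sR=4/29, mL=-10/493, mR=4/29
sensor matrix S = [[40/349, 40/509], [4/17, 4/29]]; det S = -234880/87577013
solve [mL_A; mL_B] = S·[w00; w01] and [mR_A; mR_B] = S·[w10; w11]:
  w00 = 1/2, w01 = -1, w10 = 0, w11 = 1

1/2 -1 0 1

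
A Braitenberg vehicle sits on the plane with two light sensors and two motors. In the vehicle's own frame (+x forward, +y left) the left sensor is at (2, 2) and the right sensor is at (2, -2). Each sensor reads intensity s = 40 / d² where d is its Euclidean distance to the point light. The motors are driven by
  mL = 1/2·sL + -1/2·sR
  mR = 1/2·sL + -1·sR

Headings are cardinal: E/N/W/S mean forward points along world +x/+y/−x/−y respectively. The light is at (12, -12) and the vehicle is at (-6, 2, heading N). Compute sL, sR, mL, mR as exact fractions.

5/82 5/64 -45/5248 -125/2624

left sensor world pos  = (-8, 4); dL² = 656
right sensor world pos = (-4, 4); dR² = 512
sL = 40/656 = 5/82
sR = 40/512 = 5/64
mL = 1/2·sL + -1/2·sR = -45/5248
mR = 1/2·sL + -1·sR = -125/2624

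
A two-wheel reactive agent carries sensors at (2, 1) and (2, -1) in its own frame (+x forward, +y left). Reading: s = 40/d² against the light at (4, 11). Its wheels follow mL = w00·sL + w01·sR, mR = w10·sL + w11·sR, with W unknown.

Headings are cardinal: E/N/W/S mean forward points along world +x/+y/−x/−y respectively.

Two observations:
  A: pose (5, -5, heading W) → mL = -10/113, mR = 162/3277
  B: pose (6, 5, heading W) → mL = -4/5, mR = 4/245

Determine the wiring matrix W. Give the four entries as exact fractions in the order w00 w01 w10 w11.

obs A: pose=(5,-5,W) → sL=4/29, sR=20/113, mL=-10/113, mR=162/3277
obs B: pose=(6,5,W) → sL=40/49, sR=8/5, mL=-4/5, mR=4/245
sensor matrix S = [[4/29, 20/113], [40/49, 8/5]]; det S = 61184/802865
solve [mL_A; mL_B] = S·[w00; w01] and [mR_A; mR_B] = S·[w10; w11]:
  w00 = 0, w01 = -1/2, w10 = 1, w11 = -1/2

0 -1/2 1 -1/2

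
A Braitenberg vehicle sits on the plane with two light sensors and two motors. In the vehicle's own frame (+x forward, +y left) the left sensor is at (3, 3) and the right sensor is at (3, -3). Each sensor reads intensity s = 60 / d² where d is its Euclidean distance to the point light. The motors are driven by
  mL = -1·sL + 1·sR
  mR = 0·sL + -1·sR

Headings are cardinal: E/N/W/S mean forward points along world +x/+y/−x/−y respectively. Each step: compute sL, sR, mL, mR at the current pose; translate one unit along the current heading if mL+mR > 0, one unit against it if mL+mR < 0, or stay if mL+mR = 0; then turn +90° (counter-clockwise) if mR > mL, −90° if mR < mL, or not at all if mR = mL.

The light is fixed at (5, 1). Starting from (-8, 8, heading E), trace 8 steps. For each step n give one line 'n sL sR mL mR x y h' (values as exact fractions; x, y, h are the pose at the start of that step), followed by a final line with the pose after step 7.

n=0: pose=(-8,8,E); sL=3/10, sR=15/29; mL=63/290, mR=-15/29; mL+mR=-3/10 → advance -1; mR−mL=-213/290 → turn -1·90°
n=1: pose=(-9,8,S); sL=60/137, sR=12/61; mL=-2016/8357, mR=-12/61; mL+mR=-60/137 → advance -1; mR−mL=372/8357 → turn +1·90°
n=2: pose=(-9,9,E); sL=30/121, sR=30/73; mL=1440/8833, mR=-30/73; mL+mR=-30/121 → advance -1; mR−mL=-5070/8833 → turn -1·90°
n=3: pose=(-10,9,S); sL=60/169, sR=60/349; mL=-10800/58981, mR=-60/349; mL+mR=-60/169 → advance -1; mR−mL=660/58981 → turn +1·90°
n=4: pose=(-10,10,E); sL=5/24, sR=1/3; mL=1/8, mR=-1/3; mL+mR=-5/24 → advance -1; mR−mL=-11/24 → turn -1·90°
n=5: pose=(-11,10,S); sL=12/41, sR=60/397; mL=-2304/16277, mR=-60/397; mL+mR=-12/41 → advance -1; mR−mL=-156/16277 → turn -1·90°
n=6: pose=(-11,11,W); sL=6/41, sR=6/53; mL=-72/2173, mR=-6/53; mL+mR=-6/41 → advance -1; mR−mL=-174/2173 → turn -1·90°
n=7: pose=(-10,11,N); sL=60/493, sR=60/313; mL=10800/154309, mR=-60/313; mL+mR=-60/493 → advance -1; mR−mL=-40380/154309 → turn -1·90°

0 3/10 15/29 63/290 -15/29 -8 8 E
1 60/137 12/61 -2016/8357 -12/61 -9 8 S
2 30/121 30/73 1440/8833 -30/73 -9 9 E
3 60/169 60/349 -10800/58981 -60/349 -10 9 S
4 5/24 1/3 1/8 -1/3 -10 10 E
5 12/41 60/397 -2304/16277 -60/397 -11 10 S
6 6/41 6/53 -72/2173 -6/53 -11 11 W
7 60/493 60/313 10800/154309 -60/313 -10 11 N
final -10 10 E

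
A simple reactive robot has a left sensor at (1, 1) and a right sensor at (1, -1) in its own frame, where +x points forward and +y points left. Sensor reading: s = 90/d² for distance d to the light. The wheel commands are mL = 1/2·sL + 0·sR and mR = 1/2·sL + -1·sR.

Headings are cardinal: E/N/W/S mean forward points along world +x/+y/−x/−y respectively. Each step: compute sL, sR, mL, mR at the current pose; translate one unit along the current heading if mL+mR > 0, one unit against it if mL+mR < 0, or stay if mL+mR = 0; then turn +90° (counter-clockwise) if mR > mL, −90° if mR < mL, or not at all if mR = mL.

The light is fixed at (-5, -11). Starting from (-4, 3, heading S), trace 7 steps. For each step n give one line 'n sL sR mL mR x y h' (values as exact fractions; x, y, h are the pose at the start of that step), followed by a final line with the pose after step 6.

0 90/173 90/169 45/173 -7965/29237 -4 3 S
1 45/98 45/128 45/196 -765/6272 -4 4 W
2 90/257 90/257 45/257 -45/257 -5 4 N
3 90/257 90/197 45/257 -14265/50629 -5 4 E
4 45/98 9/20 45/196 -54/245 -6 4 S
5 90/173 90/229 45/173 -5265/39617 -6 3 W
6 5/13 45/113 5/26 -605/2938 -7 3 N
final -7 2 E

n=0: pose=(-4,3,S); sL=90/173, sR=90/169; mL=45/173, mR=-7965/29237; mL+mR=-360/29237 → advance -1; mR−mL=-90/169 → turn -1·90°
n=1: pose=(-4,4,W); sL=45/98, sR=45/128; mL=45/196, mR=-765/6272; mL+mR=675/6272 → advance +1; mR−mL=-45/128 → turn -1·90°
n=2: pose=(-5,4,N); sL=90/257, sR=90/257; mL=45/257, mR=-45/257; mL+mR=0 → advance +0; mR−mL=-90/257 → turn -1·90°
n=3: pose=(-5,4,E); sL=90/257, sR=90/197; mL=45/257, mR=-14265/50629; mL+mR=-5400/50629 → advance -1; mR−mL=-90/197 → turn -1·90°
n=4: pose=(-6,4,S); sL=45/98, sR=9/20; mL=45/196, mR=-54/245; mL+mR=9/980 → advance +1; mR−mL=-9/20 → turn -1·90°
n=5: pose=(-6,3,W); sL=90/173, sR=90/229; mL=45/173, mR=-5265/39617; mL+mR=5040/39617 → advance +1; mR−mL=-90/229 → turn -1·90°
n=6: pose=(-7,3,N); sL=5/13, sR=45/113; mL=5/26, mR=-605/2938; mL+mR=-20/1469 → advance -1; mR−mL=-45/113 → turn -1·90°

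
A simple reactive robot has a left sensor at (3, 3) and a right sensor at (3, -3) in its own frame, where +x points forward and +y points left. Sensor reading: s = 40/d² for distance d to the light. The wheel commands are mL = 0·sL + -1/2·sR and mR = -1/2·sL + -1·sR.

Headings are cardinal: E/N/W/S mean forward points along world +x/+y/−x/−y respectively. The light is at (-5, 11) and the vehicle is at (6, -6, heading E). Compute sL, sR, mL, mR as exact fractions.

5/49 10/149 -5/149 -1725/14602

left sensor world pos  = (9, -3); dL² = 392
right sensor world pos = (9, -9); dR² = 596
sL = 40/392 = 5/49
sR = 40/596 = 10/149
mL = 0·sL + -1/2·sR = -5/149
mR = -1/2·sL + -1·sR = -1725/14602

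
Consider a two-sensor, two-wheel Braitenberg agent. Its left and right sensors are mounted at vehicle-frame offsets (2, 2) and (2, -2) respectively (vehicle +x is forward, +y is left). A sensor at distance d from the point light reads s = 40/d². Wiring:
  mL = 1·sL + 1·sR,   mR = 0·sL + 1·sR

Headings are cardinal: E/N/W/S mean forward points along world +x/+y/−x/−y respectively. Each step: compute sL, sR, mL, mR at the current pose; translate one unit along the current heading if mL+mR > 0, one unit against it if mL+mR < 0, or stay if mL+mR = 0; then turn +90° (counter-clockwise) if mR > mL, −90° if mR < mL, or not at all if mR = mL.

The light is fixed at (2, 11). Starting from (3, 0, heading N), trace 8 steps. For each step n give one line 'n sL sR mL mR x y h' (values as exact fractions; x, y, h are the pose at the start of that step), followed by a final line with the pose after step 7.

0 20/41 4/9 344/369 4/9 3 0 N
1 40/73 40/153 9040/11169 40/153 3 1 E
2 1/4 5/18 19/36 5/18 4 1 S
3 40/169 40/81 10000/13689 40/81 4 0 W
4 20/41 4/9 344/369 4/9 3 0 N
5 40/73 40/153 9040/11169 40/153 3 1 E
6 1/4 5/18 19/36 5/18 4 1 S
7 40/169 40/81 10000/13689 40/81 4 0 W
final 3 0 N

n=0: pose=(3,0,N); sL=20/41, sR=4/9; mL=344/369, mR=4/9; mL+mR=508/369 → advance +1; mR−mL=-20/41 → turn -1·90°
n=1: pose=(3,1,E); sL=40/73, sR=40/153; mL=9040/11169, mR=40/153; mL+mR=11960/11169 → advance +1; mR−mL=-40/73 → turn -1·90°
n=2: pose=(4,1,S); sL=1/4, sR=5/18; mL=19/36, mR=5/18; mL+mR=29/36 → advance +1; mR−mL=-1/4 → turn -1·90°
n=3: pose=(4,0,W); sL=40/169, sR=40/81; mL=10000/13689, mR=40/81; mL+mR=16760/13689 → advance +1; mR−mL=-40/169 → turn -1·90°
n=4: pose=(3,0,N); sL=20/41, sR=4/9; mL=344/369, mR=4/9; mL+mR=508/369 → advance +1; mR−mL=-20/41 → turn -1·90°
n=5: pose=(3,1,E); sL=40/73, sR=40/153; mL=9040/11169, mR=40/153; mL+mR=11960/11169 → advance +1; mR−mL=-40/73 → turn -1·90°
n=6: pose=(4,1,S); sL=1/4, sR=5/18; mL=19/36, mR=5/18; mL+mR=29/36 → advance +1; mR−mL=-1/4 → turn -1·90°
n=7: pose=(4,0,W); sL=40/169, sR=40/81; mL=10000/13689, mR=40/81; mL+mR=16760/13689 → advance +1; mR−mL=-40/169 → turn -1·90°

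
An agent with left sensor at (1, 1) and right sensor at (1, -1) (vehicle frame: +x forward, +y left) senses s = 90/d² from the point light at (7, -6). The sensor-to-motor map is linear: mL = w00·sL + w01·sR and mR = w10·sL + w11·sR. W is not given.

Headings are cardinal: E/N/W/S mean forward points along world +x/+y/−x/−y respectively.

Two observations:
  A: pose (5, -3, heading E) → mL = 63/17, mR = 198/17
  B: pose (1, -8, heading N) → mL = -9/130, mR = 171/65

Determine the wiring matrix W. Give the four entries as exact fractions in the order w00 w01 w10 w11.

obs A: pose=(5,-3,E) → sL=90/17, sR=18, mL=63/17, mR=198/17
obs B: pose=(1,-8,N) → sL=9/5, sR=45/13, mL=-9/130, mR=171/65
sensor matrix S = [[90/17, 18], [9/5, 45/13]]; det S = -15552/1105
solve [mL_A; mL_B] = S·[w00; w01] and [mR_A; mR_B] = S·[w10; w11]:
  w00 = -1, w01 = 1/2, w10 = 1/2, w11 = 1/2

-1 1/2 1/2 1/2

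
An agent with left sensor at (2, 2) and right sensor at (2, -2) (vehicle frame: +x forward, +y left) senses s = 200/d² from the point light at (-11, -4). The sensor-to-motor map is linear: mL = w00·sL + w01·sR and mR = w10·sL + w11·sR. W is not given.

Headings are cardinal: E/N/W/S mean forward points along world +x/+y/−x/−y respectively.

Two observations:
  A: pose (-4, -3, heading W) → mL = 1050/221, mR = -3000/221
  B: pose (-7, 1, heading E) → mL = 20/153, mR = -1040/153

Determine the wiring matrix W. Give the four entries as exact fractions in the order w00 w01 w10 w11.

obs A: pose=(-4,-3,W) → sL=100/13, sR=100/17, mL=1050/221, mR=-3000/221
obs B: pose=(-7,1,E) → sL=40/17, sR=40/9, mL=20/153, mR=-1040/153
sensor matrix S = [[100/13, 100/17], [40/17, 40/9]]; det S = 688000/33813
solve [mL_A; mL_B] = S·[w00; w01] and [mR_A; mR_B] = S·[w10; w11]:
  w00 = 1, w01 = -1/2, w10 = -1, w11 = -1

1 -1/2 -1 -1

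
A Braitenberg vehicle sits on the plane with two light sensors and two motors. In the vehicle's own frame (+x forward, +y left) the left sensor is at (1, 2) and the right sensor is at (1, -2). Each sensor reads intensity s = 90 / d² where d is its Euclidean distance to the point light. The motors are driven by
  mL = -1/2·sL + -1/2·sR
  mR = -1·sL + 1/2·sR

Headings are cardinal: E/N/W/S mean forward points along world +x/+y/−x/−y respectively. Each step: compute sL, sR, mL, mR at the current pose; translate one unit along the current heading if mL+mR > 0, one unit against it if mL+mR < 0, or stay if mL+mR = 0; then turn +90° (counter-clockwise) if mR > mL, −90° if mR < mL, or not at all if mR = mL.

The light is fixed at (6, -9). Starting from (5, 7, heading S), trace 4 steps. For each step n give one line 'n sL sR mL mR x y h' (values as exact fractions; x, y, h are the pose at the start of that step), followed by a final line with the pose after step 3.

0 45/113 5/13 -575/1469 -605/2938 5 7 S
1 90/361 2/5 -586/1805 -89/1805 5 8 E
2 9/34 5/18 -83/306 -77/612 4 8 N
3 18/41 10/37 -538/1517 -461/1517 4 7 W
final 5 7 S

n=0: pose=(5,7,S); sL=45/113, sR=5/13; mL=-575/1469, mR=-605/2938; mL+mR=-135/226 → advance -1; mR−mL=545/2938 → turn +1·90°
n=1: pose=(5,8,E); sL=90/361, sR=2/5; mL=-586/1805, mR=-89/1805; mL+mR=-135/361 → advance -1; mR−mL=497/1805 → turn +1·90°
n=2: pose=(4,8,N); sL=9/34, sR=5/18; mL=-83/306, mR=-77/612; mL+mR=-27/68 → advance -1; mR−mL=89/612 → turn +1·90°
n=3: pose=(4,7,W); sL=18/41, sR=10/37; mL=-538/1517, mR=-461/1517; mL+mR=-27/41 → advance -1; mR−mL=77/1517 → turn +1·90°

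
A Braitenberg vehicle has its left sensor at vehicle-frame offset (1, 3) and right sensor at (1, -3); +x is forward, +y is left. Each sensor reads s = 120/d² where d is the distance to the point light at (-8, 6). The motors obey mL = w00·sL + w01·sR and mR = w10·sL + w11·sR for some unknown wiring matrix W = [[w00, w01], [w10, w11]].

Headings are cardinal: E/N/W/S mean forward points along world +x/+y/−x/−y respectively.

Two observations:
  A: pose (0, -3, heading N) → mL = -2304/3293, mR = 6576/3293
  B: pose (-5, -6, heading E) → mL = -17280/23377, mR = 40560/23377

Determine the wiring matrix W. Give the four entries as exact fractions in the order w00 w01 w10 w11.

obs A: pose=(0,-3,N) → sL=120/89, sR=24/37, mL=-2304/3293, mR=6576/3293
obs B: pose=(-5,-6,E) → sL=120/97, sR=120/241, mL=-17280/23377, mR=40560/23377
sensor matrix S = [[120/89, 24/37], [120/97, 120/241]]; det S = -10091520/76980461
solve [mL_A; mL_B] = S·[w00; w01] and [mR_A; mR_B] = S·[w10; w11]:
  w00 = -1, w01 = 1, w10 = 1, w11 = 1

-1 1 1 1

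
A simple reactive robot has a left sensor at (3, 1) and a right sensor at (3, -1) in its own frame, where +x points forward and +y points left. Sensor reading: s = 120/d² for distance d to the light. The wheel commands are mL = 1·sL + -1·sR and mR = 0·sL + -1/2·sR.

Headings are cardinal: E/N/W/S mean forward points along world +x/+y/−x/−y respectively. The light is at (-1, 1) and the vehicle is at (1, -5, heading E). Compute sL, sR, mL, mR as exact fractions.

12/5 60/37 144/185 -30/37

left sensor world pos  = (4, -4); dL² = 50
right sensor world pos = (4, -6); dR² = 74
sL = 120/50 = 12/5
sR = 120/74 = 60/37
mL = 1·sL + -1·sR = 144/185
mR = 0·sL + -1/2·sR = -30/37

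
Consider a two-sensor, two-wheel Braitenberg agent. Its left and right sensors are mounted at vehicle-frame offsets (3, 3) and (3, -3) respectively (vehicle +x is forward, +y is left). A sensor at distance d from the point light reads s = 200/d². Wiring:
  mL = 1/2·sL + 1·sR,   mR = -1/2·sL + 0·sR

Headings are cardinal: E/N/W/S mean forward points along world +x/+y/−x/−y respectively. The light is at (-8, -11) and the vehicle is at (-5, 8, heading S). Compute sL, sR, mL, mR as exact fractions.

50/73 25/32 2625/2336 -25/73

left sensor world pos  = (-2, 5); dL² = 292
right sensor world pos = (-8, 5); dR² = 256
sL = 200/292 = 50/73
sR = 200/256 = 25/32
mL = 1/2·sL + 1·sR = 2625/2336
mR = -1/2·sL + 0·sR = -25/73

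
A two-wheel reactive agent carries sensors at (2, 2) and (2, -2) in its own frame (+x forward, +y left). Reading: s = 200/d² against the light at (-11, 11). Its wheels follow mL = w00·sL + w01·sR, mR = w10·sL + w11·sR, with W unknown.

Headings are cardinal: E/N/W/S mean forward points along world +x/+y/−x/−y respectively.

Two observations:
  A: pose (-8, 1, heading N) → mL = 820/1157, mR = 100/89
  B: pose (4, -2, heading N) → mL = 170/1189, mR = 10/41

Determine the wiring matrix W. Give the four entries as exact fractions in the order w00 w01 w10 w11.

-1/2 1 0 1/2

obs A: pose=(-8,1,N) → sL=40/13, sR=200/89, mL=820/1157, mR=100/89
obs B: pose=(4,-2,N) → sL=20/29, sR=20/41, mL=170/1189, mR=10/41
sensor matrix S = [[40/13, 200/89], [20/29, 20/41]]; det S = -67200/1375673
solve [mL_A; mL_B] = S·[w00; w01] and [mR_A; mR_B] = S·[w10; w11]:
  w00 = -1/2, w01 = 1, w10 = 0, w11 = 1/2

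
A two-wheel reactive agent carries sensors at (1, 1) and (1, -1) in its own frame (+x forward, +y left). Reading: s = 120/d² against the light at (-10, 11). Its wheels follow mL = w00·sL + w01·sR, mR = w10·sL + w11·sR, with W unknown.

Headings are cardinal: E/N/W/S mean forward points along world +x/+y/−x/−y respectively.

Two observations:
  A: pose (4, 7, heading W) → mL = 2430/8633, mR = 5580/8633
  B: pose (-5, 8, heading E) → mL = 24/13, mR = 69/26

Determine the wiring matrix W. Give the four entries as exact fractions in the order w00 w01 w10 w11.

obs A: pose=(4,7,W) → sL=60/97, sR=60/89, mL=2430/8633, mR=5580/8633
obs B: pose=(-5,8,E) → sL=3, sR=30/13, mL=24/13, mR=69/26
sensor matrix S = [[60/97, 60/89], [3, 30/13]]; det S = -66780/112229
solve [mL_A; mL_B] = S·[w00; w01] and [mR_A; mR_B] = S·[w10; w11]:
  w00 = 1, w01 = -1/2, w10 = 1/2, w11 = 1/2

1 -1/2 1/2 1/2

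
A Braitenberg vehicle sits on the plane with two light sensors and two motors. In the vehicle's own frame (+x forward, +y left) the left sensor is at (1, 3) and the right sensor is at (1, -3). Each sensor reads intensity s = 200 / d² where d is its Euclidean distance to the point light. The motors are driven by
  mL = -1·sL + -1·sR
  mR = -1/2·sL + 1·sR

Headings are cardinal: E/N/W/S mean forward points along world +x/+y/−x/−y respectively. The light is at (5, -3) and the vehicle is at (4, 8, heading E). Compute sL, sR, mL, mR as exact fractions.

left sensor world pos  = (5, 11); dL² = 196
right sensor world pos = (5, 5); dR² = 64
sL = 200/196 = 50/49
sR = 200/64 = 25/8
mL = -1·sL + -1·sR = -1625/392
mR = -1/2·sL + 1·sR = 1025/392

50/49 25/8 -1625/392 1025/392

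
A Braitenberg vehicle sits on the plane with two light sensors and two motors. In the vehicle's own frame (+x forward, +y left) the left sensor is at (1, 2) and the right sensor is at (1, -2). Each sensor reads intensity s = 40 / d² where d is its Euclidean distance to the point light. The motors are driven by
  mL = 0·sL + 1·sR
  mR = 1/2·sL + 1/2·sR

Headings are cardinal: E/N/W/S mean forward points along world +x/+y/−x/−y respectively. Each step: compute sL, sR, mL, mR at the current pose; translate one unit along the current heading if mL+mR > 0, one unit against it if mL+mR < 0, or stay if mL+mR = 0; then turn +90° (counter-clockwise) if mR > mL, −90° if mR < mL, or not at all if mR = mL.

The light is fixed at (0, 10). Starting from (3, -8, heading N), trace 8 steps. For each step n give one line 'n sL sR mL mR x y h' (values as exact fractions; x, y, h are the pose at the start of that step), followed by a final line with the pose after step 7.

0 4/29 20/157 20/157 604/4553 3 -8 N
1 8/73 40/229 40/229 2376/16717 3 -7 W
2 5/32 5/34 5/34 165/1088 2 -7 N
3 8/65 40/197 40/197 2088/12805 2 -6 W
4 20/113 20/117 20/117 2300/13221 1 -6 N
5 40/289 40/169 40/169 9160/48841 1 -5 W
6 1/5 1/5 1/5 1/5 0 -5 N
7 40/173 40/173 40/173 40/173 0 -4 N
final 0 -3 N

n=0: pose=(3,-8,N); sL=4/29, sR=20/157; mL=20/157, mR=604/4553; mL+mR=1184/4553 → advance +1; mR−mL=24/4553 → turn +1·90°
n=1: pose=(3,-7,W); sL=8/73, sR=40/229; mL=40/229, mR=2376/16717; mL+mR=5296/16717 → advance +1; mR−mL=-544/16717 → turn -1·90°
n=2: pose=(2,-7,N); sL=5/32, sR=5/34; mL=5/34, mR=165/1088; mL+mR=325/1088 → advance +1; mR−mL=5/1088 → turn +1·90°
n=3: pose=(2,-6,W); sL=8/65, sR=40/197; mL=40/197, mR=2088/12805; mL+mR=4688/12805 → advance +1; mR−mL=-512/12805 → turn -1·90°
n=4: pose=(1,-6,N); sL=20/113, sR=20/117; mL=20/117, mR=2300/13221; mL+mR=1520/4407 → advance +1; mR−mL=40/13221 → turn +1·90°
n=5: pose=(1,-5,W); sL=40/289, sR=40/169; mL=40/169, mR=9160/48841; mL+mR=20720/48841 → advance +1; mR−mL=-2400/48841 → turn -1·90°
n=6: pose=(0,-5,N); sL=1/5, sR=1/5; mL=1/5, mR=1/5; mL+mR=2/5 → advance +1; mR−mL=0 → turn +0·90°
n=7: pose=(0,-4,N); sL=40/173, sR=40/173; mL=40/173, mR=40/173; mL+mR=80/173 → advance +1; mR−mL=0 → turn +0·90°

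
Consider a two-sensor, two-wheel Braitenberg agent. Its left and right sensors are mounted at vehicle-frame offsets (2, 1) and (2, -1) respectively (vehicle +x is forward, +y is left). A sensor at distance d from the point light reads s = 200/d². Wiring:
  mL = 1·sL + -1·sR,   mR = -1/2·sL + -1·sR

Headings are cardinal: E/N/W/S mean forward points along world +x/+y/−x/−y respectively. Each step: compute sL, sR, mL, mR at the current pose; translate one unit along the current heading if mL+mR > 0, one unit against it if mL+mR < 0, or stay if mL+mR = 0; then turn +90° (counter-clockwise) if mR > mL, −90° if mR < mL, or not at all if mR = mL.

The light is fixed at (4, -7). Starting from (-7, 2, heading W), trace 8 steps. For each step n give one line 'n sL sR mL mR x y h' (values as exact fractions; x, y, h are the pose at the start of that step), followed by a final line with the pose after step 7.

0 200/233 200/269 7200/62677 -73500/62677 -7 2 W
1 100/121 100/101 -2000/12221 -17150/12221 -6 2 N
2 40/29 200/113 -1280/3277 -8060/3277 -6 1 E
3 25/17 10/9 55/153 -565/306 -7 1 S
4 200/233 200/269 7200/62677 -73500/62677 -7 2 W
5 100/121 100/101 -2000/12221 -17150/12221 -6 2 N
6 40/29 200/113 -1280/3277 -8060/3277 -6 1 E
7 25/17 10/9 55/153 -565/306 -7 1 S
final -7 2 W

n=0: pose=(-7,2,W); sL=200/233, sR=200/269; mL=7200/62677, mR=-73500/62677; mL+mR=-66300/62677 → advance -1; mR−mL=-300/233 → turn -1·90°
n=1: pose=(-6,2,N); sL=100/121, sR=100/101; mL=-2000/12221, mR=-17150/12221; mL+mR=-19150/12221 → advance -1; mR−mL=-150/121 → turn -1·90°
n=2: pose=(-6,1,E); sL=40/29, sR=200/113; mL=-1280/3277, mR=-8060/3277; mL+mR=-9340/3277 → advance -1; mR−mL=-60/29 → turn -1·90°
n=3: pose=(-7,1,S); sL=25/17, sR=10/9; mL=55/153, mR=-565/306; mL+mR=-455/306 → advance -1; mR−mL=-75/34 → turn -1·90°
n=4: pose=(-7,2,W); sL=200/233, sR=200/269; mL=7200/62677, mR=-73500/62677; mL+mR=-66300/62677 → advance -1; mR−mL=-300/233 → turn -1·90°
n=5: pose=(-6,2,N); sL=100/121, sR=100/101; mL=-2000/12221, mR=-17150/12221; mL+mR=-19150/12221 → advance -1; mR−mL=-150/121 → turn -1·90°
n=6: pose=(-6,1,E); sL=40/29, sR=200/113; mL=-1280/3277, mR=-8060/3277; mL+mR=-9340/3277 → advance -1; mR−mL=-60/29 → turn -1·90°
n=7: pose=(-7,1,S); sL=25/17, sR=10/9; mL=55/153, mR=-565/306; mL+mR=-455/306 → advance -1; mR−mL=-75/34 → turn -1·90°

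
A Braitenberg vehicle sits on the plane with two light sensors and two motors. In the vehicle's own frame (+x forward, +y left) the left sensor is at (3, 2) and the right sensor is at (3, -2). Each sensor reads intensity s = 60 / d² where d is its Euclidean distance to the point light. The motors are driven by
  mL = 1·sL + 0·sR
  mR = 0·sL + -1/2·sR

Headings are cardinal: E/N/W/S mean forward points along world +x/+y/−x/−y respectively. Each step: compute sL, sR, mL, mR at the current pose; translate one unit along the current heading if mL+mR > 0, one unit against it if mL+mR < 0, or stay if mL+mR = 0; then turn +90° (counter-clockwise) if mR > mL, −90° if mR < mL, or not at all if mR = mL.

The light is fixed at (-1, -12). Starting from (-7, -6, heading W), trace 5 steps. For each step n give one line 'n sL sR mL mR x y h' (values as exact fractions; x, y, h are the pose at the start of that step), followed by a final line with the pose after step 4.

n=0: pose=(-7,-6,W); sL=60/97, sR=12/29; mL=60/97, mR=-6/29; mL+mR=1158/2813 → advance +1; mR−mL=-2322/2813 → turn -1·90°
n=1: pose=(-8,-6,N); sL=10/27, sR=30/53; mL=10/27, mR=-15/53; mL+mR=125/1431 → advance +1; mR−mL=-935/1431 → turn -1·90°
n=2: pose=(-8,-5,E); sL=60/97, sR=60/41; mL=60/97, mR=-30/41; mL+mR=-450/3977 → advance -1; mR−mL=-5370/3977 → turn -1·90°
n=3: pose=(-9,-5,S); sL=15/13, sR=15/29; mL=15/13, mR=-15/58; mL+mR=675/754 → advance +1; mR−mL=-1065/754 → turn -1·90°
n=4: pose=(-9,-6,W); sL=60/137, sR=12/37; mL=60/137, mR=-6/37; mL+mR=1398/5069 → advance +1; mR−mL=-3042/5069 → turn -1·90°

0 60/97 12/29 60/97 -6/29 -7 -6 W
1 10/27 30/53 10/27 -15/53 -8 -6 N
2 60/97 60/41 60/97 -30/41 -8 -5 E
3 15/13 15/29 15/13 -15/58 -9 -5 S
4 60/137 12/37 60/137 -6/37 -9 -6 W
final -10 -6 N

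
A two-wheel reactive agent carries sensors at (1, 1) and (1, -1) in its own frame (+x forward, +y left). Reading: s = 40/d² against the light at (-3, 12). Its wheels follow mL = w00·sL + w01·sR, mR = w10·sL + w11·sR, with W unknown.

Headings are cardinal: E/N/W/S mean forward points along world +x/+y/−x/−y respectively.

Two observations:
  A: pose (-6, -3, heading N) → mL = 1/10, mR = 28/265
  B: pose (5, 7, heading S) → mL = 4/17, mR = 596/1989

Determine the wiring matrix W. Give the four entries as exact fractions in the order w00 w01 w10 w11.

0 1/2 -1/2 1

obs A: pose=(-6,-3,N) → sL=10/53, sR=1/5, mL=1/10, mR=28/265
obs B: pose=(5,7,S) → sL=40/117, sR=8/17, mL=4/17, mR=596/1989
sensor matrix S = [[10/53, 1/5], [40/117, 8/17]]; det S = 2152/105417
solve [mL_A; mL_B] = S·[w00; w01] and [mR_A; mR_B] = S·[w10; w11]:
  w00 = 0, w01 = 1/2, w10 = -1/2, w11 = 1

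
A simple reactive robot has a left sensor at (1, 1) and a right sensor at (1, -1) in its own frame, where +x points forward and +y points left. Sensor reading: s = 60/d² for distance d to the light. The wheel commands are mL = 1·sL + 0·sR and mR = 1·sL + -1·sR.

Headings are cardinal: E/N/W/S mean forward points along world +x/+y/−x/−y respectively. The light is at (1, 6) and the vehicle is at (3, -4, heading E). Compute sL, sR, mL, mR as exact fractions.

2/3 6/13 2/3 8/39

left sensor world pos  = (4, -3); dL² = 90
right sensor world pos = (4, -5); dR² = 130
sL = 60/90 = 2/3
sR = 60/130 = 6/13
mL = 1·sL + 0·sR = 2/3
mR = 1·sL + -1·sR = 8/39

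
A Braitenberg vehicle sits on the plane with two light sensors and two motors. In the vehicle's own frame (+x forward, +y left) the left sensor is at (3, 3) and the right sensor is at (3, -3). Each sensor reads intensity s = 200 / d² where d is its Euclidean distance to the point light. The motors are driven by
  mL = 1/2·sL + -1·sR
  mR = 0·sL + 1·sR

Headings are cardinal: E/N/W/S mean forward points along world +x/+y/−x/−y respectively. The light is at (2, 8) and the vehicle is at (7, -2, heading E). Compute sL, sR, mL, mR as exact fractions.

left sensor world pos  = (10, 1); dL² = 113
right sensor world pos = (10, -5); dR² = 233
sL = 200/113 = 200/113
sR = 200/233 = 200/233
mL = 1/2·sL + -1·sR = 700/26329
mR = 0·sL + 1·sR = 200/233

200/113 200/233 700/26329 200/233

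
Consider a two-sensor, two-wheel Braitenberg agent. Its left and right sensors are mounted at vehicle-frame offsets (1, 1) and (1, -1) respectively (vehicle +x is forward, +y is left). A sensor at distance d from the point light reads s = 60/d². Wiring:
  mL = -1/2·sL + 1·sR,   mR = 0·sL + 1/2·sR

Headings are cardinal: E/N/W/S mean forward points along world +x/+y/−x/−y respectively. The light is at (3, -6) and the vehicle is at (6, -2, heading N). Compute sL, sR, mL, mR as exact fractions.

60/29 60/41 510/1189 30/41

left sensor world pos  = (5, -1); dL² = 29
right sensor world pos = (7, -1); dR² = 41
sL = 60/29 = 60/29
sR = 60/41 = 60/41
mL = -1/2·sL + 1·sR = 510/1189
mR = 0·sL + 1/2·sR = 30/41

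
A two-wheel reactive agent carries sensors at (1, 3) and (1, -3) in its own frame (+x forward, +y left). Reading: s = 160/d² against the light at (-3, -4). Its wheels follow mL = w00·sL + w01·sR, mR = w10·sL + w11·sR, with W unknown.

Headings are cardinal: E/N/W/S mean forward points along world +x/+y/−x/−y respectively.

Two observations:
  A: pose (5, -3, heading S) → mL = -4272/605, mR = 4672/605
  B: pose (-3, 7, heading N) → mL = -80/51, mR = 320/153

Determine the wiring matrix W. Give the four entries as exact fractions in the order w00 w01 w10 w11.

obs A: pose=(5,-3,S) → sL=160/121, sR=32/5, mL=-4272/605, mR=4672/605
obs B: pose=(-3,7,N) → sL=160/153, sR=160/153, mL=-80/51, mR=320/153
sensor matrix S = [[160/121, 32/5], [160/153, 160/153]]; det S = -32768/6171
solve [mL_A; mL_B] = S·[w00; w01] and [mR_A; mR_B] = S·[w10; w11]:
  w00 = -1/2, w01 = -1, w10 = 1, w11 = 1

-1/2 -1 1 1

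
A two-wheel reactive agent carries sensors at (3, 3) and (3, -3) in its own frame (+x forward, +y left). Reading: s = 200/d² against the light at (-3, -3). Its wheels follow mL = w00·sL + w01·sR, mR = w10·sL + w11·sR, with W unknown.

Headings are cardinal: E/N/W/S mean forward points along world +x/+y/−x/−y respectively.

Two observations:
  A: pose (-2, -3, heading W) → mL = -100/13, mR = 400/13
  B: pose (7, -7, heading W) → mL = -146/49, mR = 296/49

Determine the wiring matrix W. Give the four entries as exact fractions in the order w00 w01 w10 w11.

obs A: pose=(-2,-3,W) → sL=200/13, sR=200/13, mL=-100/13, mR=400/13
obs B: pose=(7,-7,W) → sL=100/49, sR=4, mL=-146/49, mR=296/49
sensor matrix S = [[200/13, 200/13], [100/49, 4]]; det S = 19200/637
solve [mL_A; mL_B] = S·[w00; w01] and [mR_A; mR_B] = S·[w10; w11]:
  w00 = 1/2, w01 = -1, w10 = 1, w11 = 1

1/2 -1 1 1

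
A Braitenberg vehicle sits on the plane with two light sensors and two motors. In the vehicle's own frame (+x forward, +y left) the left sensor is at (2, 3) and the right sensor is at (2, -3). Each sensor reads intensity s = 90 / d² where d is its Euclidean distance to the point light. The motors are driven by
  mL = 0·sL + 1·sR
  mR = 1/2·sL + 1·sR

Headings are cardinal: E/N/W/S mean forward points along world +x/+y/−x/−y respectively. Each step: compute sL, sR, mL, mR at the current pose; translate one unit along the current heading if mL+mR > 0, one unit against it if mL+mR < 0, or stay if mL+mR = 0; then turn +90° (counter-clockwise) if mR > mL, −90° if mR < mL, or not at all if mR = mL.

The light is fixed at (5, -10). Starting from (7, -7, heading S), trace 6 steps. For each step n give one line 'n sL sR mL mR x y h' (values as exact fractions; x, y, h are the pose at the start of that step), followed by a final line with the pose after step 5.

n=0: pose=(7,-7,S); sL=45/13, sR=45; mL=45, mR=1215/26; mL+mR=2385/26 → advance +1; mR−mL=45/26 → turn +1·90°
n=1: pose=(7,-8,E); sL=90/41, sR=90/17; mL=90/17, mR=4455/697; mL+mR=8145/697 → advance +1; mR−mL=45/41 → turn +1·90°
n=2: pose=(8,-8,N); sL=45/8, sR=45/26; mL=45/26, mR=945/208; mL+mR=1305/208 → advance +1; mR−mL=45/16 → turn +1·90°
n=3: pose=(8,-7,W); sL=90, sR=90/37; mL=90/37, mR=1755/37; mL+mR=1845/37 → advance +1; mR−mL=45 → turn +1·90°
n=4: pose=(7,-7,S); sL=45/13, sR=45; mL=45, mR=1215/26; mL+mR=2385/26 → advance +1; mR−mL=45/26 → turn +1·90°
n=5: pose=(7,-8,E); sL=90/41, sR=90/17; mL=90/17, mR=4455/697; mL+mR=8145/697 → advance +1; mR−mL=45/41 → turn +1·90°

0 45/13 45 45 1215/26 7 -7 S
1 90/41 90/17 90/17 4455/697 7 -8 E
2 45/8 45/26 45/26 945/208 8 -8 N
3 90 90/37 90/37 1755/37 8 -7 W
4 45/13 45 45 1215/26 7 -7 S
5 90/41 90/17 90/17 4455/697 7 -8 E
final 8 -8 N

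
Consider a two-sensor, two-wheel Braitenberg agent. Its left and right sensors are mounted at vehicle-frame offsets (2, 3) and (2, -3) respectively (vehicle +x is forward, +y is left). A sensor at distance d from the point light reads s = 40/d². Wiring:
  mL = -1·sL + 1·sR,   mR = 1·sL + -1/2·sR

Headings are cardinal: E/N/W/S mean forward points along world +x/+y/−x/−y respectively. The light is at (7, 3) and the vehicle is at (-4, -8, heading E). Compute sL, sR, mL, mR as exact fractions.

8/29 40/277 -1056/8033 1636/8033

left sensor world pos  = (-2, -5); dL² = 145
right sensor world pos = (-2, -11); dR² = 277
sL = 40/145 = 8/29
sR = 40/277 = 40/277
mL = -1·sL + 1·sR = -1056/8033
mR = 1·sL + -1/2·sR = 1636/8033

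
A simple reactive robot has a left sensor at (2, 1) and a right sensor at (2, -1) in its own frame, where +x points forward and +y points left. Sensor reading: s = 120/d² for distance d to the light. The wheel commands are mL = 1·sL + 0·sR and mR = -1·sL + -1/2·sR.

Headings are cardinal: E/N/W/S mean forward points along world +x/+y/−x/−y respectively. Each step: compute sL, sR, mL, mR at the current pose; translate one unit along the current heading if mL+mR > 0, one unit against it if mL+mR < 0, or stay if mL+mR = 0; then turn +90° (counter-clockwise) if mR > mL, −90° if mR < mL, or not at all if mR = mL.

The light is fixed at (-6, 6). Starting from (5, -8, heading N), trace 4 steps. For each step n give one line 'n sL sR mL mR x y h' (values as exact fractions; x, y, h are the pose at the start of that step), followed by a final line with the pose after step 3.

0 30/61 5/12 30/61 -1025/1464 5 -8 N
1 24/73 24/85 24/73 -2916/6205 5 -9 E
2 12/41 12/37 12/41 -690/1517 4 -9 S
3 120/289 120/233 120/289 -45300/67337 4 -8 W
final 5 -8 N

n=0: pose=(5,-8,N); sL=30/61, sR=5/12; mL=30/61, mR=-1025/1464; mL+mR=-5/24 → advance -1; mR−mL=-1745/1464 → turn -1·90°
n=1: pose=(5,-9,E); sL=24/73, sR=24/85; mL=24/73, mR=-2916/6205; mL+mR=-12/85 → advance -1; mR−mL=-4956/6205 → turn -1·90°
n=2: pose=(4,-9,S); sL=12/41, sR=12/37; mL=12/41, mR=-690/1517; mL+mR=-6/37 → advance -1; mR−mL=-1134/1517 → turn -1·90°
n=3: pose=(4,-8,W); sL=120/289, sR=120/233; mL=120/289, mR=-45300/67337; mL+mR=-60/233 → advance -1; mR−mL=-73260/67337 → turn -1·90°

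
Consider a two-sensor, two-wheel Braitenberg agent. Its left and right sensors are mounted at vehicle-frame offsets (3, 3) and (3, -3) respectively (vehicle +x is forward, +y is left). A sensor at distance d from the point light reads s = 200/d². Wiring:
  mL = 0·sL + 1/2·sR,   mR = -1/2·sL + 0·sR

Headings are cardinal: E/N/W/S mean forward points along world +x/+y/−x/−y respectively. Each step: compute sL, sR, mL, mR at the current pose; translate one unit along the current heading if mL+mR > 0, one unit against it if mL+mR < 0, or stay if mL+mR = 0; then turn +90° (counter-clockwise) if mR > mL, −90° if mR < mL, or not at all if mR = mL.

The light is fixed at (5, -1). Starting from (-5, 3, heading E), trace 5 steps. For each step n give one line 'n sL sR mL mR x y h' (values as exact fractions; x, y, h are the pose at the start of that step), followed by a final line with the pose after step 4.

n=0: pose=(-5,3,E); sL=100/49, sR=4; mL=2, mR=-50/49; mL+mR=48/49 → advance +1; mR−mL=-148/49 → turn -1·90°
n=1: pose=(-4,3,S); sL=200/37, sR=40/29; mL=20/29, mR=-100/37; mL+mR=-2160/1073 → advance -1; mR−mL=-3640/1073 → turn -1·90°
n=2: pose=(-4,4,W); sL=50/37, sR=25/26; mL=25/52, mR=-25/37; mL+mR=-375/1924 → advance -1; mR−mL=-2225/1924 → turn -1·90°
n=3: pose=(-3,4,N); sL=40/37, sR=200/89; mL=100/89, mR=-20/37; mL+mR=1920/3293 → advance +1; mR−mL=-5480/3293 → turn -1·90°
n=4: pose=(-3,5,E); sL=100/53, sR=100/17; mL=50/17, mR=-50/53; mL+mR=1800/901 → advance +1; mR−mL=-3500/901 → turn -1·90°

0 100/49 4 2 -50/49 -5 3 E
1 200/37 40/29 20/29 -100/37 -4 3 S
2 50/37 25/26 25/52 -25/37 -4 4 W
3 40/37 200/89 100/89 -20/37 -3 4 N
4 100/53 100/17 50/17 -50/53 -3 5 E
final -2 5 S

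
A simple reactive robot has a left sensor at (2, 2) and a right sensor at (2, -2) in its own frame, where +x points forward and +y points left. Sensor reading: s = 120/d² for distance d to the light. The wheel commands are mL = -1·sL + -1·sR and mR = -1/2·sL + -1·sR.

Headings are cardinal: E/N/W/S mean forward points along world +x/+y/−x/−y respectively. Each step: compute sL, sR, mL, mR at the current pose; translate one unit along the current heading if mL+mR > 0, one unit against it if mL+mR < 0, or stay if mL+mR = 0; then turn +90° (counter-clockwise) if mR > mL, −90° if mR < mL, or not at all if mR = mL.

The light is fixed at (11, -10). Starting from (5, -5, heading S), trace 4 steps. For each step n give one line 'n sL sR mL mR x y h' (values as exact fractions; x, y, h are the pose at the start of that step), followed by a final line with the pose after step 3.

n=0: pose=(5,-5,S); sL=24/5, sR=120/73; mL=-2352/365, mR=-1476/365; mL+mR=-3828/365 → advance -1; mR−mL=12/5 → turn +1·90°
n=1: pose=(5,-4,E); sL=3/2, sR=15/4; mL=-21/4, mR=-9/2; mL+mR=-39/4 → advance -1; mR−mL=3/4 → turn +1·90°
n=2: pose=(4,-4,N); sL=24/29, sR=120/89; mL=-5616/2581, mR=-4548/2581; mL+mR=-10164/2581 → advance -1; mR−mL=12/29 → turn +1·90°
n=3: pose=(4,-5,W); sL=4/3, sR=12/13; mL=-88/39, mR=-62/39; mL+mR=-50/13 → advance -1; mR−mL=2/3 → turn +1·90°

0 24/5 120/73 -2352/365 -1476/365 5 -5 S
1 3/2 15/4 -21/4 -9/2 5 -4 E
2 24/29 120/89 -5616/2581 -4548/2581 4 -4 N
3 4/3 12/13 -88/39 -62/39 4 -5 W
final 5 -5 S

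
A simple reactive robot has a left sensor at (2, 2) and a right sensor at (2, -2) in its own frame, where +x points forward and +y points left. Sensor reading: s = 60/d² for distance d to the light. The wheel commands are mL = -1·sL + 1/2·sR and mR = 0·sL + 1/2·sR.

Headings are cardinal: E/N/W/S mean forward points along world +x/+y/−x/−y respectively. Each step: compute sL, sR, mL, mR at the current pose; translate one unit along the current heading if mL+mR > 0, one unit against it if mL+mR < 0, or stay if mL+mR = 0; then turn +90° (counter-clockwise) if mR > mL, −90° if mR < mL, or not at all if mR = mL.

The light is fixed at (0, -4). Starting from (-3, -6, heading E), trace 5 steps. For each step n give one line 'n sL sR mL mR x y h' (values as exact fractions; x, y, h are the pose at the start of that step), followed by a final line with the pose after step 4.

0 60 60/17 -990/17 30/17 -3 -6 E
1 5/3 15 35/6 15/2 -4 -6 N
2 4/3 60/37 -58/111 30/37 -4 -5 W
3 10/3 30/29 -245/87 15/29 -5 -5 S
4 60/13 60/13 -30/13 30/13 -5 -4 E
final -5 -4 N

n=0: pose=(-3,-6,E); sL=60, sR=60/17; mL=-990/17, mR=30/17; mL+mR=-960/17 → advance -1; mR−mL=60 → turn +1·90°
n=1: pose=(-4,-6,N); sL=5/3, sR=15; mL=35/6, mR=15/2; mL+mR=40/3 → advance +1; mR−mL=5/3 → turn +1·90°
n=2: pose=(-4,-5,W); sL=4/3, sR=60/37; mL=-58/111, mR=30/37; mL+mR=32/111 → advance +1; mR−mL=4/3 → turn +1·90°
n=3: pose=(-5,-5,S); sL=10/3, sR=30/29; mL=-245/87, mR=15/29; mL+mR=-200/87 → advance -1; mR−mL=10/3 → turn +1·90°
n=4: pose=(-5,-4,E); sL=60/13, sR=60/13; mL=-30/13, mR=30/13; mL+mR=0 → advance +0; mR−mL=60/13 → turn +1·90°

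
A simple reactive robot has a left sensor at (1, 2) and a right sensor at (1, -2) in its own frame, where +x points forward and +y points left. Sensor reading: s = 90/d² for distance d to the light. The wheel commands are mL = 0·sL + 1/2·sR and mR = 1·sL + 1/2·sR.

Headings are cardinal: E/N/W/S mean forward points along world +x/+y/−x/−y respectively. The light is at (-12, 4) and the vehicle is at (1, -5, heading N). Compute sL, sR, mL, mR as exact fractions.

18/37 90/289 45/289 6867/10693

left sensor world pos  = (-1, -4); dL² = 185
right sensor world pos = (3, -4); dR² = 289
sL = 90/185 = 18/37
sR = 90/289 = 90/289
mL = 0·sL + 1/2·sR = 45/289
mR = 1·sL + 1/2·sR = 6867/10693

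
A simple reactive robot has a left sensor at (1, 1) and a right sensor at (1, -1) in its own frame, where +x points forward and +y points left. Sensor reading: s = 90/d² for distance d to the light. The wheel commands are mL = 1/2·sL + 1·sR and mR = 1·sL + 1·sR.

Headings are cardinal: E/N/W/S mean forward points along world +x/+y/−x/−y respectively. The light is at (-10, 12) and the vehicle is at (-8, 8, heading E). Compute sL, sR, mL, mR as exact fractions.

left sensor world pos  = (-7, 9); dL² = 18
right sensor world pos = (-7, 7); dR² = 34
sL = 90/18 = 5
sR = 90/34 = 45/17
mL = 1/2·sL + 1·sR = 175/34
mR = 1·sL + 1·sR = 130/17

5 45/17 175/34 130/17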